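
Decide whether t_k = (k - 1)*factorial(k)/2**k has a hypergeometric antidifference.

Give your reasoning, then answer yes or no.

Yes. s_k = 2**(1 - k)*factorial(k).

Compute t_(k+1)/t_k: get k*(k + 1)/(2*(k - 1)).
So A=k/2 + 1/2 and B=1, with C=k - 1.
f must satisfy (k/2 + 1/2)·f(k+1) − (1)·f(k) = k - 1.
Degrees (1,0,1) ⇒ d ≤ 0.
Solving with deg f ≤ 0: f(k) = 2.
So s_k = (B(k−1)f/C)·t_k = (2/(k - 1))·t_k = 2**(1 - k)*factorial(k).
s_(k+1) − s_k = (k - 1)*factorial(k)/2**k = t_k.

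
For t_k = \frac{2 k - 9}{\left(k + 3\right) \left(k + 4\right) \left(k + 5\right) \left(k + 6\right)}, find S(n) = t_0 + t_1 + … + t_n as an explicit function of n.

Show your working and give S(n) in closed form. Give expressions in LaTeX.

t_(k+1)/t_k = (k + 3)*(2*k - 7)/((k + 7)*(2*k - 9)).
Factor: A=k + 3; B=k + 7; C=k - 9/2.
f must satisfy (k + 3)·f(k+1) − (k + 6)·f(k) = k - 9/2.
d = 3 from the (1,1,1) case.
Coefficient equations give f(k) = -k*(k**2 + 12*k + 77)/60.
So s_k = (B(k−1)f/C)·t_k = (-k*(k + 6)*(k**2 + 12*k + 77)/(30*(2*k - 9)))·t_k = k*(-k**2 - 12*k - 77)/(30*(k + 3)*(k + 4)*(k + 5)).
s_(k+1) − s_k = (2*k - 9)/(k**4 + 18*k**3 + 119*k**2 + 342*k + 360) = t_k.
Telescope: S(n) = s_(n+1) − s_(0) = (-n**3 - 15*n**2 - 104*n - 90)/(30*(n**3 + 15*n**2 + 74*n + 120)) − (0) = (-n**3 - 15*n**2 - 104*n - 90)/(30*(n**3 + 15*n**2 + 74*n + 120)).

S(n) = \frac{- n^{3} - 15 n^{2} - 104 n - 90}{30 \left(n^{3} + 15 n^{2} + 74 n + 120\right)}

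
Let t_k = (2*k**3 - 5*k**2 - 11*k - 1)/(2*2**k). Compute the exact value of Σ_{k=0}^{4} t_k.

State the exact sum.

Σ = -291/32

Compute t_(k+1)/t_k: get (2*k**3 + k**2 - 15*k - 15)/(2*(2*k**3 - 5*k**2 - 11*k - 1)).
Factor: A=1/2; B=1; C=k**3 - 5*k**2/2 - 11*k/2 - 1/2.
f must satisfy (1/2)·f(k+1) − (1)·f(k) = k**3 - 5*k**2/2 - 11*k/2 - 1/2.
Bound: deg f ≤ 3.
Solve for f: f(k) = -2*k**3 - k**2 + 3*k + 1 (degree 3 ≤ 3).
Then R = B(k−1)f/C = -2*(2*k**3 + k**2 - 3*k - 1)/(2*k**3 - 5*k**2 - 11*k - 1), so s_k = R(k)·t_k = (-2*k**3 - k**2 + 3*k + 1)/2**k.
Δs = (2*k**3 - 5*k**2 - 11*k - 1)/(2*2**k), as required.
Telescoping: Σ = s_(5) − s_(0) = -259/32 − (1) = -291/32.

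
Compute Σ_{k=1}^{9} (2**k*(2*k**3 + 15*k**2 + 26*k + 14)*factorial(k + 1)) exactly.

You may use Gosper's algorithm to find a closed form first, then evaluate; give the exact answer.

r(k) = 2*(2*k**4 + 25*k**3 + 104*k**2 + 181*k + 114)/(2*k**3 + 15*k**2 + 26*k + 14) after simplifying.
A = 2*k + 4, B = 1, C = k**3 + 15*k**2/2 + 13*k + 7.
Solve (2*k + 4)·f(k+1) − (1)·f(k) = k**3 + 15*k**2/2 + 13*k + 7.
Degrees (1,0,3) ⇒ d ≤ 2.
Solve for f: f(k) = (k**2 + 4*k - 2)/2 (degree 2 ≤ 2).
Certificate R = B(k−1)f/C = (k**2 + 4*k - 2)/(2*k**3 + 15*k**2 + 26*k + 14) gives s_k = 2**k*(k**2 + 4*k - 2)*factorial(k + 1).
Δs = 2**k*(2*k**3 + 15*k**2 + 26*k + 14)*factorial(k + 1), as required.
Sum = s_(10) − s_(1); s_(10) = 5640722841600, s_(1) = 12 ⇒ 5640722841588.

Σ = 5640722841588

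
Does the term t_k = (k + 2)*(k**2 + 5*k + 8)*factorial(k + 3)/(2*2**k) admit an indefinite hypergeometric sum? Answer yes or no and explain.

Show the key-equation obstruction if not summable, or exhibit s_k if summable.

t_(k+1)/t_k = (k + 3)*(k + 4)*(5*k + (k + 1)**2 + 13)/(2*(k + 2)*(k**2 + 5*k + 8)).
A = k/2 + 2, B = 1, C = k**3 + 7*k**2 + 18*k + 16.
Solve (k/2 + 2)·f(k+1) − (1)·f(k) = k**3 + 7*k**2 + 18*k + 16.
deg f ≤ 2 (via 1,0,3).
Solving with deg f ≤ 2: f(k) = 2*k*(k + 3).
Then R = B(k−1)f/C = 2*k*(k + 3)/((k + 2)*(k**2 + 5*k + 8)), so s_k = R(k)·t_k = k*(k + 3)*factorial(k + 3)/2**k.
Verify: (k + 2)*(k**2 + 5*k + 8)*factorial(k + 3)/(2*2**k) matches t_k.

Yes. s_k = k*(k + 3)*factorial(k + 3)/2**k.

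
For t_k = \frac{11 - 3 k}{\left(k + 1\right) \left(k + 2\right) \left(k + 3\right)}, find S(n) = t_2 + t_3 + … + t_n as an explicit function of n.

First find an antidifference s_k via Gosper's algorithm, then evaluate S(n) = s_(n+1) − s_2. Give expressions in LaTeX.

S(n) = \frac{- n^{2} + 13 n - 12}{6 \left(n^{2} + 5 n + 6\right)}

t_(k+1)/t_k = (k + 1)*(3*k - 8)/((k + 4)*(3*k - 11)).
Factor: A=k + 1; B=k + 4; C=k - 11/3.
Need (k + 1)·f(k+1) − (k + 3)·f(k) = k - 11/3.
Degrees (1,1,1) ⇒ d ≤ 2.
A polynomial solution: f(k) = -k*(2*k + 9)/3.
So s_k = (B(k−1)f/C)·t_k = (-k*(k + 3)*(2*k + 9)/(3*k - 11))·t_k = k*(2*k + 9)/((k + 1)*(k + 2)).
s_(k+1) − s_k = (11 - 3*k)/(k**3 + 6*k**2 + 11*k + 6) = t_k.
s_(n+1) = (2*n**2 + 13*n + 11)/(n**2 + 5*n + 6) and s_(2) = 13/6, so S(n) = (-n**2 + 13*n - 12)/(6*(n**2 + 5*n + 6)).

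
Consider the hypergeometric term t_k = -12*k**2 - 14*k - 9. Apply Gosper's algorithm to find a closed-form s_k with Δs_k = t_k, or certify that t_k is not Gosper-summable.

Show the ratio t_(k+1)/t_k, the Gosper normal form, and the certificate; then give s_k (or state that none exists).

Ratio r(k) = (12*k**2 + 38*k + 35)/(12*k**2 + 14*k + 9).
Take A(k)=1, B(k)=1, C(k)=k**2 + 7*k/6 + 3/4.
f must satisfy (1)·f(k+1) − (1)·f(k) = k**2 + 7*k/6 + 3/4.
d = 3 from the (0,0,2) case.
A polynomial solution: f(k) = k*(4*k**2 + k + 4)/12.
So s_k = (B(k−1)f/C)·t_k = (k*(4*k**2 + k + 4)/(12*k**2 + 14*k + 9))·t_k = k*(-4*k**2 - k - 4).
Verify: -12*k**2 - 14*k - 9 matches t_k.

s_k = k*(-4*k**2 - k - 4)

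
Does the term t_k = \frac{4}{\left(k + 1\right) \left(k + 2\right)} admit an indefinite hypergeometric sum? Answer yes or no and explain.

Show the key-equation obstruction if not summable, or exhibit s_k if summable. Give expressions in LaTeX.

Ratio r(k) = (k + 1)/(k + 3).
Take A(k)=k + 1, B(k)=k + 3, C(k)=1.
Set up (k + 1)·f(k+1) − (k + 2)·f(k) − (1) = 0.
d = 1 from the (1,1,0) case.
Solve for f: f(k) = k (degree 1 ≤ 1).
Get s_k = R·t_k = 4*k/(k + 1) with R(k) = B(k−1)f(k)/C(k) = k*(k + 2).
Verify: 4/(k**2 + 3*k + 2) matches t_k.

Yes. s_k = \frac{4 k}{k + 1}.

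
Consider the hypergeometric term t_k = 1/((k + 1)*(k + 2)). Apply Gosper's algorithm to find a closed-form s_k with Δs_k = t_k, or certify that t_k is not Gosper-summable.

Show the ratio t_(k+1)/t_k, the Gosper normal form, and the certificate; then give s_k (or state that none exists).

s_k = k/(k + 1)

Ratio r(k) = (k + 1)/(k + 3).
Take A(k)=k + 1, B(k)=k + 3, C(k)=1.
Solve (k + 1)·f(k+1) − (k + 2)·f(k) = 1.
From deg A=1, deg B=1, deg C=0: d=1.
Coefficient equations give f(k) = k.
Get s_k = R·t_k = k/(k + 1) with R(k) = B(k−1)f(k)/C(k) = k*(k + 2).
Δs = 1/(k**2 + 3*k + 2), as required.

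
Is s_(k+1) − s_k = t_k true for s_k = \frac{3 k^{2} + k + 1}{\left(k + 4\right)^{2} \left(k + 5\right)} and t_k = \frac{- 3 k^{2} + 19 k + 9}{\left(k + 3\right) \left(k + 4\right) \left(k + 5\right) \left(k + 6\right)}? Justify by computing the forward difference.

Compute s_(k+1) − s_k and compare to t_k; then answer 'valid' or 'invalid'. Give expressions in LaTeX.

s_(k+1) = (k + 3*(k + 1)**2 + 2)/((k + 5)**2*(k + 6))
s_(k+1) − s_k = (-3*k**3 + 7*k**2 + 111*k + 50)/(k**5 + 24*k**4 + 229*k**3 + 1086*k**2 + 2560*k + 2400)
(s_(k+1) − s_k) − t_k = 6*(k**3 + 2*k**2 - 13*k - 5)/(k**6 + 27*k**5 + 301*k**4 + 1773*k**3 + 5818*k**2 + 10080*k + 7200)

Invalid: residual \frac{6 \left(k^{3} + 2 k^{2} - 13 k - 5\right)}{k^{6} + 27 k^{5} + 301 k^{4} + 1773 k^{3} + 5818 k^{2} + 10080 k + 7200} ≠ 0.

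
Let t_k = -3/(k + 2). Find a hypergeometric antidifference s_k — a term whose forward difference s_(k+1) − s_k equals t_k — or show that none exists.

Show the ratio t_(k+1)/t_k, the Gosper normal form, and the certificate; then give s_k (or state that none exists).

Step 1: r(k) = (k + 2)/(k + 3).
So A=k + 2 and B=k + 3, with C=1.
Need (k + 2)·f(k+1) − (k + 2)·f(k) = 1.
Bound: deg f ≤ 0.
Put f(k) = c0: A·f(k+1) − B(k−1)·f(k) − C = -1; need -1 = 0 — inconsistent ⇒ no f, not summable.

not Gosper-summable; s_k does not exist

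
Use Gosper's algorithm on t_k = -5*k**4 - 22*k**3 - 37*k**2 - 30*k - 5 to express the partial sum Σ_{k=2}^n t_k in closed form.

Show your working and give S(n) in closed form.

Compute t_(k+1)/t_k: get (5*k**4 + 42*k**3 + 133*k**2 + 190*k + 99)/(5*k**4 + 22*k**3 + 37*k**2 + 30*k + 5).
Factor: A=1; B=1; C=k**4 + 22*k**3/5 + 37*k**2/5 + 6*k + 1.
Set up (1)·f(k+1) − (1)·f(k) − (k**4 + 22*k**3/5 + 37*k**2/5 + 6*k + 1) = 0.
Degrees (0,0,4) ⇒ d ≤ 5.
Solve for f: f(k) = k*(k**4 + 3*k**3 + 3*k**2 + 2*k - 4)/5 (degree 5 ≤ 5).
Then R = B(k−1)f/C = k*(k**4 + 3*k**3 + 3*k**2 + 2*k - 4)/(5*k**4 + 22*k**3 + 37*k**2 + 30*k + 5), so s_k = R(k)·t_k = k*(-k**4 - 3*k**3 - 3*k**2 - 2*k + 4).
Δs = -5*k**4 - 22*k**3 - 37*k**2 - 30*k - 5, as required.
Telescope: S(n) = s_(n+1) − s_(2) = -n**5 - 8*n**4 - 25*n**3 - 39*n**2 - 26*n - 5 − (-104) = -n**5 - 8*n**4 - 25*n**3 - 39*n**2 - 26*n + 99.

S(n) = -n**5 - 8*n**4 - 25*n**3 - 39*n**2 - 26*n + 99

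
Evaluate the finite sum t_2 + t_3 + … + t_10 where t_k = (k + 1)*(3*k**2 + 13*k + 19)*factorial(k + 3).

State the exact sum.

Σ = 32691859198200

r(k) = (k + 2)*(k + 4)*(13*k + 3*(k + 1)**2 + 32)/((k + 1)*(3*k**2 + 13*k + 19)) after simplifying.
Factor: A=k + 4; B=1; C=k**3 + 16*k**2/3 + 32*k/3 + 19/3.
Need (k + 4)·f(k+1) − (1)·f(k) = k**3 + 16*k**2/3 + 32*k/3 + 19/3.
Bound: deg f ≤ 2.
A polynomial solution: f(k) = (3*k**2 + k + 1)/3.
R(k) = B(k−1)·f(k)/C(k) = (3*k**2 + k + 1)/((k + 1)*(3*k**2 + 13*k + 19)); s_k = R·t_k = (3*k**2 + k + 1)*factorial(k + 3).
Δs = (k + 1)*(3*k**2 + 13*k + 19)*factorial(k + 3), as required.
Σ_(k=2)^(10) t_k = s_(11) − s_(2) = 32691859200000 − (1800) = 32691859198200.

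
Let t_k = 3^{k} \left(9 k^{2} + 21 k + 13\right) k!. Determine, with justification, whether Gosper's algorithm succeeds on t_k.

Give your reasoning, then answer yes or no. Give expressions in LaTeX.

Yes. s_k = 3^{k} \left(3 k + 2\right) k!.

Step 1: r(k) = 3*(9*k**3 + 48*k**2 + 82*k + 43)/(9*k**2 + 21*k + 13).
Factor: A=3*k + 3; B=1; C=k**2 + 7*k/3 + 13/9.
Set up (3*k + 3)·f(k+1) − (1)·f(k) − (k**2 + 7*k/3 + 13/9) = 0.
deg f ≤ 1 (via 1,0,2).
Match coefficients ⇒ f(k) = (3*k + 2)/9.
So s_k = (B(k−1)f/C)·t_k = ((3*k + 2)/(9*k**2 + 21*k + 13))·t_k = 3**k*(3*k + 2)*factorial(k).
Check: Δs_k = 3**k*(9*k**2 + 21*k + 13)*factorial(k). ✓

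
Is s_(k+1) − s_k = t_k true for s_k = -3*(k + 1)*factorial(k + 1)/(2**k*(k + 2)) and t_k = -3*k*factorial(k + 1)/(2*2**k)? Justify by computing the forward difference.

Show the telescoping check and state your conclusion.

s_(k+1) = -3*(k + 2)*factorial(k + 2)/(2*2**k*(k + 3))
s_(k+1) − s_k = -3*(k**3 + 4*k**2 + 4*k + 2)*factorial(k + 1)/(2*2**k*(k + 2)*(k + 3))
(s_(k+1) − s_k) − t_k = 3*(k**2 + 2*k - 2)*factorial(k + 1)/(2*2**k*(k + 2)*(k + 3))

Invalid: residual 3*(k**2 + 2*k - 2)*factorial(k + 1)/(2*2**k*(k + 2)*(k + 3)) ≠ 0.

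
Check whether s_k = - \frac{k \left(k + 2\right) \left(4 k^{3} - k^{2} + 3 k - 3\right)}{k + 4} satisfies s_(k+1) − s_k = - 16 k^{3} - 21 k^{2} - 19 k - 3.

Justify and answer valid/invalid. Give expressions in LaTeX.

s_(k+1) = -(k + 1)*(k + 3)*(3*k + 4*(k + 1)**3 - (k + 1)**2)/(k + 5)
s_(k+1) − s_k = (-16*k**5 - 141*k**4 - 356*k**3 - 394*k**2 - 243*k - 36)/(k**2 + 9*k + 20)
(s_(k+1) − s_k) − t_k = 4*(6*k**4 + 43*k**3 + 50*k**2 + 41*k + 6)/(k**2 + 9*k + 20)

Invalid: residual \frac{4 \left(6 k^{4} + 43 k^{3} + 50 k^{2} + 41 k + 6\right)}{k^{2} + 9 k + 20} ≠ 0.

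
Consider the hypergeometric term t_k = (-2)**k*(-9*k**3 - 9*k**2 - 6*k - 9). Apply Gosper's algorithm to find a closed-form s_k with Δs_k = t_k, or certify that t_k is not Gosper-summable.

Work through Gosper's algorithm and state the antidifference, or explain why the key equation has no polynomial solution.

Ratio r(k) = 2*(-3*k**3 - 12*k**2 - 17*k - 11)/(3*k**3 + 3*k**2 + 2*k + 3).
Normal form (A,B,C) = (-2, 1, k**3 + k**2 + 2*k/3 + 1).
f must satisfy (-2)·f(k+1) − (1)·f(k) = k**3 + k**2 + 2*k/3 + 1.
d = 3 from the (0,0,3) case.
Coefficient equations give f(k) = -(k**3 - k**2 + 1)/3.
Get s_k = R·t_k = 3*(-2)**k*(k**3 - k**2 + 1) with R(k) = B(k−1)f(k)/C(k) = -(k**3 - k**2 + 1)/(3*k**3 + 3*k**2 + 2*k + 3).
Check: Δs_k = (-2)**k*(-9*k**3 - 9*k**2 - 6*k - 9). ✓

s_k = 3*(-2)**k*(k**3 - k**2 + 1)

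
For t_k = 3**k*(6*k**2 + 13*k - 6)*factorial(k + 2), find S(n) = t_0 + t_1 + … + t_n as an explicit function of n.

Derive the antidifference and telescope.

Ratio r(k) = 3*(6*k**3 + 43*k**2 + 88*k + 39)/(6*k**2 + 13*k - 6).
Gosper form: A/B · C(k+1)/C(k) with A=3*k + 9, B=1, C=k**2 + 13*k/6 - 1.
Key eq: (3*k + 9)·f(k+1) = (1)·f(k) + (k**2 + 13*k/6 - 1).
deg f ≤ 1 (via 1,0,2).
Match coefficients ⇒ f(k) = (2*k - 3)/6.
R(k) = B(k−1)·f(k)/C(k) = (2*k - 3)/(6*k**2 + 13*k - 6); s_k = R·t_k = 3**k*(2*k - 3)*factorial(k + 2).
Check: Δs_k = 3**k*(6*k**2 + 13*k - 6)*factorial(k + 2). ✓
Evaluate: s_(n+1) = 3**(n + 1)*(2*n - 1)*factorial(n + 3); subtract s_(0) = -6 ⇒ S(n) = 6*3**n*n*factorial(n + 3) - 3*3**n*factorial(n + 3) + 6.

S(n) = 6*3**n*n*factorial(n + 3) - 3*3**n*factorial(n + 3) + 6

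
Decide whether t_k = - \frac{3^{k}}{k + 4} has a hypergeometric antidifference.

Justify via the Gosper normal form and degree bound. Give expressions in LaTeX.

No — key equation has no polynomial f.

Ratio r(k) = 3*(k + 4)/(k + 5).
So A=3*k + 12 and B=k + 5, with C=1.
Need (3*k + 12)·f(k+1) − (k + 4)·f(k) = 1.
From deg A=1, deg B=1, deg C=0: d=-1.
deg f ≤ -1 is impossible — no certificate.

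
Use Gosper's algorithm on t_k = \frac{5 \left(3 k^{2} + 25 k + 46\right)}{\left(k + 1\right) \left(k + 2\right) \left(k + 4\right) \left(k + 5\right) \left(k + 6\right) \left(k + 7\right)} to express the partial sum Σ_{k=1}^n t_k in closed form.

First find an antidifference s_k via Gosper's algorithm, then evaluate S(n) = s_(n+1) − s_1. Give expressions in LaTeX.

S(n) = \frac{n \left(n^{2} + 14 n + 59\right)}{14 \left(n^{3} + 14 n^{2} + 59 n + 70\right)}

The ratio is (k + 1)*(k + 4)*(25*k + 3*(k + 1)**2 + 71)/((k + 3)*(k + 8)*(3*k**2 + 25*k + 46)).
So A=k + 1 and B=k + 8, with C=k**3 + 34*k**2/3 + 121*k/3 + 46.
Key eq: (k + 1)·f(k+1) = (k + 7)·f(k) + (k**3 + 34*k**2/3 + 121*k/3 + 46).
Degrees (1,1,3) ⇒ d ≤ 6.
Match coefficients ⇒ f(k) = k*(k + 2)*(k + 3)*(k + 5)*(k**2 + 11*k + 34)/72.
R(k) = B(k−1)·f(k)/C(k) = k*(k + 2)*(k + 5)*(k + 7)*(k**2 + 11*k + 34)/(24*(3*k**2 + 25*k + 46)); s_k = R·t_k = 5*k*(k**2 + 11*k + 34)/(24*(k**3 + 11*k**2 + 34*k + 24)).
s_(k+1) − s_k = 5*(3*k**2 + 25*k + 46)/(k**6 + 25*k**5 + 247*k**4 + 1219*k**3 + 3112*k**2 + 3796*k + 1680) = t_k.
Evaluate: s_(n+1) = 5*(n**3 + 14*n**2 + 59*n + 46)/(24*(n**3 + 14*n**2 + 59*n + 70)); subtract s_(1) = 23/168 ⇒ S(n) = n*(n**2 + 14*n + 59)/(14*(n**3 + 14*n**2 + 59*n + 70)).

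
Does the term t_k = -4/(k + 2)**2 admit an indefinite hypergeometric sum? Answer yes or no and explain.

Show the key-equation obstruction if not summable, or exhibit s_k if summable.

Compute t_(k+1)/t_k: get (k + 2)**2/(k + 3)**2.
A = k**2 + 4*k + 4, B = k**2 + 6*k + 9, C = 1.
Key eq: (k**2 + 4*k + 4)·f(k+1) = (k**2 + 4*k + 4)·f(k) + (1).
d = 0 from the (2,2,0) case.
f = c0 ⇒ A·f(k+1) − B(k−1)·f(k) − C = -1. The system {-1 = 0} is inconsistent; no antidifference.

No. Not Gosper-summable.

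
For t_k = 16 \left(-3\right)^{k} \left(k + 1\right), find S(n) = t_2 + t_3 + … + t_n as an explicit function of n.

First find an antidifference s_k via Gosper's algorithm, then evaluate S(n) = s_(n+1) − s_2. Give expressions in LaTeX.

Ratio r(k) = 3*(-k - 2)/(k + 1).
Factor: A=-3; B=1; C=k + 1.
f must satisfy (-3)·f(k+1) − (1)·f(k) = k + 1.
From deg A=0, deg B=0, deg C=1: d=1.
A polynomial solution: f(k) = -(4*k + 1)/16.
So s_k = (B(k−1)f/C)·t_k = (-(4*k + 1)/(16*(k + 1)))·t_k = (-3)**k*(-4*k - 1).
Verify: 16*(-3)**k*(k + 1) matches t_k.
Telescope: S(n) = s_(n+1) − s_(2) = 3*(-3)**n*(4*n + 5) − (-81) = 12*(-3)**n*n + 15*(-3)**n + 81.

S(n) = 12 \left(-3\right)^{n} n + 15 \left(-3\right)^{n} + 81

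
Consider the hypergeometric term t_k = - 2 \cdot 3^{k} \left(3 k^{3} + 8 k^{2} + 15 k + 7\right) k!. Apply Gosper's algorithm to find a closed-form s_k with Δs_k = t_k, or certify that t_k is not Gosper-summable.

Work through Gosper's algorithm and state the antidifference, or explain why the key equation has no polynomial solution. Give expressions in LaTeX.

s_k = - 2 \cdot 3^{k} \left(k^{2} + 2\right) k!

Compute t_(k+1)/t_k: get 3*(3*k**4 + 20*k**3 + 57*k**2 + 73*k + 33)/(3*k**3 + 8*k**2 + 15*k + 7).
So A=3*k + 3 and B=1, with C=k**3 + 8*k**2/3 + 5*k + 7/3.
Key eq: (3*k + 3)·f(k+1) = (1)·f(k) + (k**3 + 8*k**2/3 + 5*k + 7/3).
Bound: deg f ≤ 2.
A polynomial solution: f(k) = (k**2 + 2)/3.
Then R = B(k−1)f/C = (k**2 + 2)/(3*k**3 + 8*k**2 + 15*k + 7), so s_k = R(k)·t_k = -2*3**k*(k**2 + 2)*factorial(k).
s_(k+1) − s_k = -2*3**k*(3*k**3 + 8*k**2 + 15*k + 7)*factorial(k) = t_k.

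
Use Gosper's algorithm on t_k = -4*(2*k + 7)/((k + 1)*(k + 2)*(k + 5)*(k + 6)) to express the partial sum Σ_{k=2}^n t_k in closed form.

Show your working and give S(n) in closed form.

Ratio r(k) = (k + 1)*(k + 5)*(2*k + 9)/((k + 3)*(k + 7)*(2*k + 7)).
Normal form (A,B,C) = (k + 1, k + 7, k**3 + 21*k**2/2 + 73*k/2 + 42).
Solve (k + 1)·f(k+1) − (k + 6)·f(k) = k**3 + 21*k**2/2 + 73*k/2 + 42.
deg f ≤ 5 (via 1,1,3).
Solving with deg f ≤ 5: f(k) = k*(k + 2)*(k + 3)*(k + 4)*(k + 6)/10.
R(k) = B(k−1)·f(k)/C(k) = k*(k + 2)*(k + 6)**2/(5*(2*k + 7)); s_k = R·t_k = 4*k*(-k - 6)/(5*(k**2 + 6*k + 5)).
Check: Δs_k = 4*(-2*k - 7)/(k**4 + 14*k**3 + 65*k**2 + 112*k + 60). ✓
Telescope: S(n) = s_(n+1) − s_(2) = 4*(-n**2 - 8*n - 7)/(5*(n**2 + 8*n + 12)) − (-64/105) = 4*(-n**2 - 8*n + 9)/(21*(n**2 + 8*n + 12)).

S(n) = 4*(-n**2 - 8*n + 9)/(21*(n**2 + 8*n + 12))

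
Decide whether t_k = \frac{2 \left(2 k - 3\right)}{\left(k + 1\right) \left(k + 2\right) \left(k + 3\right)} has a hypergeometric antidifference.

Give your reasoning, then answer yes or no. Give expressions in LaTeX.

t_(k+1)/t_k = (k + 1)*(2*k - 1)/((k + 4)*(2*k - 3)).
Normal form (A,B,C) = (k + 1, k + 4, k - 3/2).
f must satisfy (k + 1)·f(k+1) − (k + 3)·f(k) = k - 3/2.
deg f ≤ 2 (via 1,1,1).
Solving with deg f ≤ 2: f(k) = -k*(k + 11)/8.
Certificate R = B(k−1)f/C = -k*(k + 3)*(k + 11)/(4*(2*k - 3)) gives s_k = k*(-k - 11)/(2*(k + 1)*(k + 2)).
s_(k+1) − s_k = 2*(2*k - 3)/(k**3 + 6*k**2 + 11*k + 6) = t_k.

Yes. s_k = \frac{k \left(- k - 11\right)}{2 \left(k + 1\right) \left(k + 2\right)}.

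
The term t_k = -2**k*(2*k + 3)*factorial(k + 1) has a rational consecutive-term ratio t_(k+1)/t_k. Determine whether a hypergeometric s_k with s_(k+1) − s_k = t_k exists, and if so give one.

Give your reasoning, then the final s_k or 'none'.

r(k) = 2*(k + 2)*(2*k + 5)/(2*k + 3) after simplifying.
Factor: A=2*k + 4; B=1; C=k + 3/2.
Set up (2*k + 4)·f(k+1) − (1)·f(k) − (k + 3/2) = 0.
d = 0 from the (1,0,1) case.
Solve for f: f(k) = 1/2 (degree 0 ≤ 0).
Get s_k = R·t_k = -2**k*factorial(k + 1) with R(k) = B(k−1)f(k)/C(k) = 1/(2*k + 3).
Δs = -2**k*(2*k + 3)*factorial(k + 1), as required.

s_k = -2**k*factorial(k + 1)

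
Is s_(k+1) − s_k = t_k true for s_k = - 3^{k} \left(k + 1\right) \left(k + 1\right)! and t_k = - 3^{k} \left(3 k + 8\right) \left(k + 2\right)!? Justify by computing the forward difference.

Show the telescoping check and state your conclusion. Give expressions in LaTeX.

Invalid: residual 3^{k} \left(3 k + 5\right) \left(k + 1\right)! ≠ 0.

s_(k+1) = -3**(k + 1)*(k + 2)*factorial(k + 2)
s_(k+1) − s_k = -3**k*(3*k**2 + 11*k + 11)*factorial(k + 1)
(s_(k+1) − s_k) − t_k = 3**k*(3*k + 5)*factorial(k + 1)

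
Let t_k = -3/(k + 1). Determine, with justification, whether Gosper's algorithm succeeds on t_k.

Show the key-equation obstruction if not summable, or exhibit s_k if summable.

Compute t_(k+1)/t_k: get (k + 1)/(k + 2).
A = k + 1, B = k + 2, C = 1.
Need (k + 1)·f(k+1) − (k + 1)·f(k) = 1.
deg f ≤ 0 (via 1,1,0).
Generic f = c0 gives residual -1; -1 = 0 cannot hold, so t_k is not Gosper-summable.

No — t_k has no hypergeometric antidifference.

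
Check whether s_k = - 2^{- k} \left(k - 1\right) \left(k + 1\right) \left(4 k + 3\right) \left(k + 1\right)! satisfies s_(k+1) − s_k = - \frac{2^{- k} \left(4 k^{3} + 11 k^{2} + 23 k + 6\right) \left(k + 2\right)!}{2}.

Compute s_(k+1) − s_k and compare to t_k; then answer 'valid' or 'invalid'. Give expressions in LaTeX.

Invalid: residual \frac{2^{- k} \left(4 k^{3} + 7 k^{2} + 16 k + 6\right) \left(k + 1\right)!}{2} ≠ 0.

s_(k+1) = -k*(k + 2)*(4*k + 7)*factorial(k + 2)/(2*2**k)
s_(k+1) − s_k = -(4*k**4 + 15*k**3 + 38*k**2 + 36*k + 6)*factorial(k + 1)/(2*2**k)
(s_(k+1) − s_k) − t_k = (4*k**3 + 7*k**2 + 16*k + 6)*factorial(k + 1)/(2*2**k)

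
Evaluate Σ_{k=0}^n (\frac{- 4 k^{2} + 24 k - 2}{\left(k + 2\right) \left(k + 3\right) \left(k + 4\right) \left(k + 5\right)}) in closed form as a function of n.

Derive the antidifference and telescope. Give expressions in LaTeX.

S(n) = \frac{- n^{3} + 36 n^{2} + 25 n - 12}{12 \left(n^{3} + 12 n^{2} + 47 n + 60\right)}

Ratio r(k) = (2*k**3 - 4*k**2 - 25*k - 18)/(2*k**3 - 71*k + 6).
Factor: A=k + 2; B=k + 6; C=k**2 - 6*k + 1/2.
Key eq: (k + 2)·f(k+1) = (k + 5)·f(k) + (k**2 - 6*k + 1/2).
d = 3 from the (1,1,2) case.
Solving with deg f ≤ 3: f(k) = k*(k**2 - 39*k + 50)/48.
R(k) = B(k−1)·f(k)/C(k) = k*(k + 5)*(k**2 - 39*k + 50)/(24*(2*k**2 - 12*k + 1)); s_k = R·t_k = -k*(k**2 - 39*k + 50)/(12*(k + 2)*(k + 3)*(k + 4)).
Verify: 2*(-2*k**2 + 12*k - 1)/(k**4 + 14*k**3 + 71*k**2 + 154*k + 120) matches t_k.
Telescope: S(n) = s_(n+1) − s_(0) = (-n**3 + 36*n**2 + 25*n - 12)/(12*(n**3 + 12*n**2 + 47*n + 60)) − (0) = (-n**3 + 36*n**2 + 25*n - 12)/(12*(n**3 + 12*n**2 + 47*n + 60)).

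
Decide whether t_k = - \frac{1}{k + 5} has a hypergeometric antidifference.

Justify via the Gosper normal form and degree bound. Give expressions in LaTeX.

Step 1: r(k) = (k + 5)/(k + 6).
Gosper form: A/B · C(k+1)/C(k) with A=k + 5, B=k + 6, C=1.
Solve (k + 5)·f(k+1) − (k + 5)·f(k) = 1.
d = 0 from the (1,1,0) case.
Generic f = c0 gives residual -1; -1 = 0 cannot hold, so t_k is not Gosper-summable.

No — t_k has no hypergeometric antidifference.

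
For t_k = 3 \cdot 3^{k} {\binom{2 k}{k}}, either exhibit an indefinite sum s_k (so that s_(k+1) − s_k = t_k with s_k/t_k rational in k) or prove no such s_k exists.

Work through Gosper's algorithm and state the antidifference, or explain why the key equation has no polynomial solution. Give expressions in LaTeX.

Ratio r(k) = 6*(2*k + 1)/(k + 1).
Factor: A=12*k + 6; B=k + 1; C=1.
Key eq: (12*k + 6)·f(k+1) = (k)·f(k) + (1).
d = -1 from the (1,1,0) case.
Negative degree bound (-1): no f exists, t_k not Gosper-summable.

none — t_k is not Gosper-summable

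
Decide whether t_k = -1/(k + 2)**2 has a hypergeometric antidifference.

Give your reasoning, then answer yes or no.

No — key equation has no polynomial f.

Ratio r(k) = (k + 2)**2/(k + 3)**2.
A = k**2 + 4*k + 4, B = k**2 + 6*k + 9, C = 1.
Key eq: (k**2 + 4*k + 4)·f(k+1) = (k**2 + 4*k + 4)·f(k) + (1).
From deg A=2, deg B=2, deg C=0: d=0.
f = c0 ⇒ A·f(k+1) − B(k−1)·f(k) − C = -1. The system {-1 = 0} is inconsistent; no antidifference.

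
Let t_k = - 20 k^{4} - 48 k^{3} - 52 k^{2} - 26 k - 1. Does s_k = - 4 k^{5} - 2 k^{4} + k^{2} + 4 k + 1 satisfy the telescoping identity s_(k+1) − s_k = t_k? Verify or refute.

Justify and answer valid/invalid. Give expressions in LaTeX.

valid; difference matches t_k

s_(k+1) = 4*k - 4*(k + 1)**5 - 2*(k + 1)**4 + (k + 1)**2 + 5
s_(k+1) − s_k = -20*k**4 - 48*k**3 - 52*k**2 - 26*k - 1
(s_(k+1) − s_k) − t_k = 0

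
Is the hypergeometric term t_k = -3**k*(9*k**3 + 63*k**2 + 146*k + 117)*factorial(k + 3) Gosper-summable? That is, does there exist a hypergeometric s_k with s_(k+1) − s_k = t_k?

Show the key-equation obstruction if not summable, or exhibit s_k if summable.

Yes. s_k = -3**k*(3*k**2 + 4*k + 3)*factorial(k + 3).

The ratio is 3*(9*k**4 + 126*k**3 + 659*k**2 + 1531*k + 1340)/(9*k**3 + 63*k**2 + 146*k + 117).
So A=3*k + 12 and B=1, with C=k**3 + 7*k**2 + 146*k/9 + 13.
Solve (3*k + 12)·f(k+1) − (1)·f(k) = k**3 + 7*k**2 + 146*k/9 + 13.
From deg A=1, deg B=0, deg C=3: d=2.
Solving with deg f ≤ 2: f(k) = (3*k**2 + 4*k + 3)/9.
Then R = B(k−1)f/C = (3*k**2 + 4*k + 3)/(9*k**3 + 63*k**2 + 146*k + 117), so s_k = R(k)·t_k = -3**k*(3*k**2 + 4*k + 3)*factorial(k + 3).
Δs = -3**k*(9*k**3 + 63*k**2 + 146*k + 117)*factorial(k + 3), as required.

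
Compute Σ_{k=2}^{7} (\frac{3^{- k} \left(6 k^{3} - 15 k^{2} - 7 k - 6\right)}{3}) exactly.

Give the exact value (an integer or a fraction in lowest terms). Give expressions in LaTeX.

The ratio is (6*k**3 + 3*k**2 - 19*k - 22)/(3*(6*k**3 - 15*k**2 - 7*k - 6)).
Factor: A=1/3; B=1; C=k**3 - 5*k**2/2 - 7*k/6 - 1.
Key eq: (1/3)·f(k+1) = (1)·f(k) + (k**3 - 5*k**2/2 - 7*k/6 - 1).
deg f ≤ 3 (via 0,0,3).
Match coefficients ⇒ f(k) = -(3*k**3 - 3*k**2 - 2*k - 4)/2.
So s_k = (B(k−1)f/C)·t_k = (-3*(3*k**3 - 3*k**2 - 2*k - 4)/((k - 3)*(6*k**2 + 3*k + 2)))·t_k = (-3*k**3 + 3*k**2 + 2*k + 4)/3**k.
s_(k+1) − s_k = (6*k**3 - 15*k**2 - 7*k - 6)/(3*3**k) = t_k.
Telescoping: Σ = s_(8) − s_(2) = -1324/6561 − (-4/9) = 1592/6561.

Σ = 1592/6561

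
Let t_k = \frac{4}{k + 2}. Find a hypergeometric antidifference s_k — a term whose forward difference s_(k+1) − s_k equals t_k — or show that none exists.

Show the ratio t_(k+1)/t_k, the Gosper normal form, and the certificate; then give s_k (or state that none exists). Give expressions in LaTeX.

The ratio is (k + 2)/(k + 3).
Take A(k)=k + 2, B(k)=k + 3, C(k)=1.
Need (k + 2)·f(k+1) − (k + 2)·f(k) = 1.
Bound: deg f ≤ 0.
Generic f = c0 gives residual -1; -1 = 0 cannot hold, so t_k is not Gosper-summable.

not Gosper-summable; s_k does not exist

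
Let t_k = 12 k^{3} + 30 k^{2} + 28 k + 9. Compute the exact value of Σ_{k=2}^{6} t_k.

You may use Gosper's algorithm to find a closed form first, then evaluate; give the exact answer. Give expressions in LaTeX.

Ratio r(k) = (12*k**3 + 66*k**2 + 124*k + 79)/(12*k**3 + 30*k**2 + 28*k + 9).
So A=1 and B=1, with C=k**3 + 5*k**2/2 + 7*k/3 + 3/4.
Solve (1)·f(k+1) − (1)·f(k) = k**3 + 5*k**2/2 + 7*k/3 + 3/4.
Bound: deg f ≤ 4.
Coefficient equations give f(k) = k**2*(3*k**2 + 4*k + 2)/12.
Certificate R = B(k−1)f/C = k**2*(3*k**2 + 4*k + 2)/(12*k**3 + 30*k**2 + 28*k + 9) gives s_k = k**2*(3*k**2 + 4*k + 2).
s_(k+1) − s_k = 12*k**3 + 30*k**2 + 28*k + 9 = t_k.
Σ_(k=2)^(6) t_k = s_(7) − s_(2) = 8673 − (88) = 8585.

Σ = 8585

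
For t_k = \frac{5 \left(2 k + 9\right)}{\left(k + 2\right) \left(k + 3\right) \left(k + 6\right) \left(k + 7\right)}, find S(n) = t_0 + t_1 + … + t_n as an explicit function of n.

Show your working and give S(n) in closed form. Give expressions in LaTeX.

S(n) = \frac{5 \left(n^{2} + 10 n + 9\right)}{12 \left(n^{2} + 10 n + 21\right)}

The ratio is (k + 2)*(k + 6)*(2*k + 11)/((k + 4)*(k + 8)*(2*k + 9)).
So A=k + 2 and B=k + 8, with C=k**3 + 27*k**2/2 + 121*k/2 + 90.
Set up (k + 2)·f(k+1) − (k + 7)·f(k) − (k**3 + 27*k**2/2 + 121*k/2 + 90) = 0.
Degrees (1,1,3) ⇒ d ≤ 5.
Solve for f: f(k) = k*(k + 3)*(k + 4)*(k + 5)*(k + 8)/24 (degree 5 ≤ 5).
Then R = B(k−1)f/C = k*(k + 3)*(k + 7)*(k + 8)/(12*(2*k + 9)), so s_k = R(k)·t_k = 5*k*(k + 8)/(12*(k**2 + 8*k + 12)).
Verify: 5*(2*k + 9)/(k**4 + 18*k**3 + 113*k**2 + 288*k + 252) matches t_k.
s_(n+1) = 5*(n**2 + 10*n + 9)/(12*(n**2 + 10*n + 21)) and s_(0) = 0, so S(n) = 5*(n**2 + 10*n + 9)/(12*(n**2 + 10*n + 21)).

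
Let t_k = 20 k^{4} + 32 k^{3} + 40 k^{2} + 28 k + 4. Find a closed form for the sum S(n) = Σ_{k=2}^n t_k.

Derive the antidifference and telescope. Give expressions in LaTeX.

S(n) = 4 n^{5} + 18 n^{4} + 36 n^{3} + 42 n^{2} + 24 n - 124

Compute t_(k+1)/t_k: get (5*k**4 + 28*k**3 + 64*k**2 + 71*k + 31)/(5*k**4 + 8*k**3 + 10*k**2 + 7*k + 1).
So A=1 and B=1, with C=k**4 + 8*k**3/5 + 2*k**2 + 7*k/5 + 1/5.
Need (1)·f(k+1) − (1)·f(k) = k**4 + 8*k**3/5 + 2*k**2 + 7*k/5 + 1/5.
Bound: deg f ≤ 5.
Solve for f: f(k) = k*(2*k**4 - k**3 + 2*k**2 + k - 2)/10 (degree 5 ≤ 5).
Then R = B(k−1)f/C = k*(2*k**4 - k**3 + 2*k**2 + k - 2)/(2*(5*k**4 + 8*k**3 + 10*k**2 + 7*k + 1)), so s_k = R(k)·t_k = 2*k*(2*k**4 - k**3 + 2*k**2 + k - 2).
Verify: 20*k**4 + 32*k**3 + 40*k**2 + 28*k + 4 matches t_k.
Evaluate: s_(n+1) = 4*n**5 + 18*n**4 + 36*n**3 + 42*n**2 + 24*n + 4; subtract s_(2) = 128 ⇒ S(n) = 4*n**5 + 18*n**4 + 36*n**3 + 42*n**2 + 24*n - 124.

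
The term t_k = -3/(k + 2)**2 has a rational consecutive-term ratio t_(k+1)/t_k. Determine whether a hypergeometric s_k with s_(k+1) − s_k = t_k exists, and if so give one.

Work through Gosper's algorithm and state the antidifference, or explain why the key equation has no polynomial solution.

t_(k+1)/t_k = (k + 2)**2/(k + 3)**2.
So A=k**2 + 4*k + 4 and B=k**2 + 6*k + 9, with C=1.
Solve (k**2 + 4*k + 4)·f(k+1) − (k**2 + 4*k + 4)·f(k) = 1.
d = 0 from the (2,2,0) case.
Generic f = c0 gives residual -1; -1 = 0 cannot hold, so t_k is not Gosper-summable.

no hypergeometric antidifference exists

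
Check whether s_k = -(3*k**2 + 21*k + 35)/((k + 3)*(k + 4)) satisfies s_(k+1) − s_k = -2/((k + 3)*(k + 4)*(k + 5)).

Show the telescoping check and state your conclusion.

Valid — Δs_k = t_k.

s_(k+1) = (-21*k - 3*(k + 1)**2 - 56)/((k + 4)*(k + 5))
s_(k+1) − s_k = -2/(k**3 + 12*k**2 + 47*k + 60)
(s_(k+1) − s_k) − t_k = 0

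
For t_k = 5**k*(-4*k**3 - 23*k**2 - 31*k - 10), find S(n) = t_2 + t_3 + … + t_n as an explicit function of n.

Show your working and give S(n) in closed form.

r(k) = 5*(4*k**3 + 35*k**2 + 89*k + 68)/(4*k**3 + 23*k**2 + 31*k + 10) after simplifying.
A = 5, B = 1, C = k**3 + 23*k**2/4 + 31*k/4 + 5/2.
Solve (5)·f(k+1) − (1)·f(k) = k**3 + 23*k**2/4 + 31*k/4 + 5/2.
d = 3 from the (0,0,3) case.
Solving with deg f ≤ 3: f(k) = k*(k**2 + 2*k - 1)/4.
Get s_k = R·t_k = 5**k*k*(-k**2 - 2*k + 1) with R(k) = B(k−1)f(k)/C(k) = k*(k**2 + 2*k - 1)/(4*k**3 + 23*k**2 + 31*k + 10).
Verify: 5**k*(-4*k**3 - 23*k**2 - 31*k - 10) matches t_k.
s_(n+1) = 5**(n + 1)*(-n**3 - 5*n**2 - 6*n - 2) and s_(2) = -350, so S(n) = -5*5**n*n**3 - 25*5**n*n**2 - 30*5**n*n - 10*5**n + 350.

S(n) = -5*5**n*n**3 - 25*5**n*n**2 - 30*5**n*n - 10*5**n + 350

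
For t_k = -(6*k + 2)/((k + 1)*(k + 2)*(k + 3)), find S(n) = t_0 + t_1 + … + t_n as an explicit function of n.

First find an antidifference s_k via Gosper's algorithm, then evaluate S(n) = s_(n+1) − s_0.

t_(k+1)/t_k = (k + 1)*(3*k + 4)/((k + 4)*(3*k + 1)).
A = k + 1, B = k + 4, C = k + 1/3.
Need (k + 1)·f(k+1) − (k + 3)·f(k) = k + 1/3.
Bound: deg f ≤ 2.
Match coefficients ⇒ f(k) = k**2/3.
So s_k = (B(k−1)f/C)·t_k = (k**2*(k + 3)/(3*k + 1))·t_k = -2*k**2/(k**2 + 3*k + 2).
Δs = 2*(-3*k - 1)/(k**3 + 6*k**2 + 11*k + 6), as required.
Σ_(k=0)^n t_k = s_(n+1) − s_(0) = (2*(-n**2 - 2*n - 1)/(n**2 + 5*n + 6)) − (0), i.e. 2*(-n**2 - 2*n - 1)/(n**2 + 5*n + 6).

S(n) = 2*(-n**2 - 2*n - 1)/(n**2 + 5*n + 6)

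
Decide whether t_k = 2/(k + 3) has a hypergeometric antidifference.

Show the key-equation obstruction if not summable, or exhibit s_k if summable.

No; the coefficient equations for f are inconsistent.

Compute t_(k+1)/t_k: get (k + 3)/(k + 4).
So A=k + 3 and B=k + 4, with C=1.
Key eq: (k + 3)·f(k+1) = (k + 3)·f(k) + (1).
Degrees (1,1,0) ⇒ d ≤ 0.
Write f(k) = c0. Then LHS − RHS = -1, requiring -1 = 0: contradictory. No certificate.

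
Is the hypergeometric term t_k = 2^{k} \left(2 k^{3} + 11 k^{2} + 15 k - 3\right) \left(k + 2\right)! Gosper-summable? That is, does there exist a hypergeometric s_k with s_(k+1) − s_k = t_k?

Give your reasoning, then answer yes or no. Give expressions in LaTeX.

Yes. s_k = 2^{k} \left(k^{2} + k - 3\right) \left(k + 2\right)!.

r(k) = 2*(2*k**4 + 23*k**3 + 94*k**2 + 154*k + 75)/(2*k**3 + 11*k**2 + 15*k - 3) after simplifying.
Take A(k)=2*k + 6, B(k)=1, C(k)=k**3 + 11*k**2/2 + 15*k/2 - 3/2.
Solve (2*k + 6)·f(k+1) − (1)·f(k) = k**3 + 11*k**2/2 + 15*k/2 - 3/2.
d = 2 from the (1,0,3) case.
Solve for f: f(k) = (k**2 + k - 3)/2 (degree 2 ≤ 2).
Then R = B(k−1)f/C = (k**2 + k - 3)/(2*k**3 + 11*k**2 + 15*k - 3), so s_k = R(k)·t_k = 2**k*(k**2 + k - 3)*factorial(k + 2).
Verify: 2**k*(2*k**3 + 11*k**2 + 15*k - 3)*factorial(k + 2) matches t_k.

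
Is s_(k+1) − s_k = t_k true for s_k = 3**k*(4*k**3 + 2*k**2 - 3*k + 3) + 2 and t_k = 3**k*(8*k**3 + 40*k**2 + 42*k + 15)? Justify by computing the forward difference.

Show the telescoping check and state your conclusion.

s_(k+1) = 3**(k + 1)*(-3*k + 4*(k + 1)**3 + 2*(k + 1)**2) + 2
s_(k+1) − s_k = 3**k*(8*k**3 + 40*k**2 + 42*k + 15)
(s_(k+1) − s_k) − t_k = 0

Valid — Δs_k = t_k.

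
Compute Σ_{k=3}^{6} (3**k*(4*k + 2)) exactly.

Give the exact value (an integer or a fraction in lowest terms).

Σ = 26136

Step 1: r(k) = 3*(2*k + 3)/(2*k + 1).
Take A(k)=3, B(k)=1, C(k)=k + 1/2.
Key eq: (3)·f(k+1) = (1)·f(k) + (k + 1/2).
deg f ≤ 1 (via 0,0,1).
Coefficient equations give f(k) = (k - 1)/2.
Then R = B(k−1)f/C = (k - 1)/(2*k + 1), so s_k = R(k)·t_k = 2*3**k*(k - 1).
s_(k+1) − s_k = 3**k*(4*k + 2) = t_k.
Telescoping: Σ = s_(7) − s_(3) = 26244 − (108) = 26136.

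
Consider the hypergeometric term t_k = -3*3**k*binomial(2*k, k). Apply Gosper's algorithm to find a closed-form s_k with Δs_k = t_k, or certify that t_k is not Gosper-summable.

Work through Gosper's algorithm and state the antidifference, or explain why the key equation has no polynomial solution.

The ratio is 6*(2*k + 1)/(k + 1).
Factor: A=12*k + 6; B=k + 1; C=1.
Key eq: (12*k + 6)·f(k+1) = (k)·f(k) + (1).
deg f ≤ -1 (via 1,1,0).
Negative degree bound (-1): no f exists, t_k not Gosper-summable.

not Gosper-summable; s_k does not exist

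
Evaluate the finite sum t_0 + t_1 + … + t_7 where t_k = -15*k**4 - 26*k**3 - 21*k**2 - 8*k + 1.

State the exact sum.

Σ = -93680

r(k) = (15*k**4 + 86*k**3 + 189*k**2 + 188*k + 69)/(15*k**4 + 26*k**3 + 21*k**2 + 8*k - 1) after simplifying.
A = 1, B = 1, C = k**4 + 26*k**3/15 + 7*k**2/5 + 8*k/15 - 1/15.
Solve (1)·f(k+1) − (1)·f(k) = k**4 + 26*k**3/15 + 7*k**2/5 + 8*k/15 - 1/15.
From deg A=0, deg B=0, deg C=4: d=5.
Solve for f: f(k) = k*(3*k**4 - k**3 - k**2 - 2)/15 (degree 5 ≤ 5).
R(k) = B(k−1)·f(k)/C(k) = k*(3*k**4 - k**3 - k**2 - 2)/(15*k**4 + 26*k**3 + 21*k**2 + 8*k - 1); s_k = R·t_k = k*(-3*k**4 + k**3 + k**2 + 2).
s_(k+1) − s_k = -15*k**4 - 26*k**3 - 21*k**2 - 8*k + 1 = t_k.
Telescoping: Σ = s_(8) − s_(0) = -93680 − (0) = -93680.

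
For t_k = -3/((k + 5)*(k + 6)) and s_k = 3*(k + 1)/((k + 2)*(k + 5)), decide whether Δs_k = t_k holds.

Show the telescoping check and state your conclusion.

Invalid: residual 6*(k + 4)/(k**4 + 16*k**3 + 91*k**2 + 216*k + 180) ≠ 0.

s_(k+1) = 3*(k + 2)/((k + 3)*(k + 6))
s_(k+1) − s_k = 3*(-k**2 - 3*k + 2)/(k**4 + 16*k**3 + 91*k**2 + 216*k + 180)
(s_(k+1) − s_k) − t_k = 6*(k + 4)/(k**4 + 16*k**3 + 91*k**2 + 216*k + 180)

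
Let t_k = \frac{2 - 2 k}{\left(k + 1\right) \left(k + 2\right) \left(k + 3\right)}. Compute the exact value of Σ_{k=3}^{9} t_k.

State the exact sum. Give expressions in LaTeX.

Step 1: r(k) = k*(k + 1)/((k - 1)*(k + 4)).
So A=k + 1 and B=k + 4, with C=k - 1.
Key eq: (k + 1)·f(k+1) = (k + 3)·f(k) + (k - 1).
Degrees (1,1,1) ⇒ d ≤ 2.
A polynomial solution: f(k) = -k.
Get s_k = R·t_k = 2*k/((k + 1)*(k + 2)) with R(k) = B(k−1)f(k)/C(k) = -k*(k + 3)/(k - 1).
s_(k+1) − s_k = 2*(1 - k)/(k**3 + 6*k**2 + 11*k + 6) = t_k.
Σ_(k=3)^(9) t_k = s_(10) − s_(3) = 5/33 − (3/10) = -49/330.

Σ = -49/330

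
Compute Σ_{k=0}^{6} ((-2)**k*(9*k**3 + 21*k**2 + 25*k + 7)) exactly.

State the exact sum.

Σ = 138751

Step 1: r(k) = 2*(-9*k**3 - 48*k**2 - 94*k - 62)/(9*k**3 + 21*k**2 + 25*k + 7).
Normal form (A,B,C) = (-2, 1, k**3 + 7*k**2/3 + 25*k/9 + 7/9).
Set up (-2)·f(k+1) − (1)·f(k) − (k**3 + 7*k**2/3 + 25*k/9 + 7/9) = 0.
From deg A=0, deg B=0, deg C=3: d=3.
Solve for f: f(k) = -(3*k**3 + k**2 + k - 1)/9 (degree 3 ≤ 3).
Certificate R = B(k−1)f/C = -(3*k**3 + k**2 + k - 1)/(9*k**3 + 21*k**2 + 25*k + 7) gives s_k = (-2)**k*(-3*k**3 - k**2 - k + 1).
Δs = (-2)**k*(9*k**3 + 21*k**2 + 25*k + 7), as required.
Evaluate s at k=7 and k=0: 138752 and 1; difference 138751.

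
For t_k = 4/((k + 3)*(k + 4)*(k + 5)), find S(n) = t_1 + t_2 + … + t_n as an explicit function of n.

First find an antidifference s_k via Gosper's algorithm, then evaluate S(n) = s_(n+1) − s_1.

S(n) = n*(n + 9)/(10*(n**2 + 9*n + 20))

Step 1: r(k) = (k + 3)/(k + 6).
Take A(k)=k + 3, B(k)=k + 6, C(k)=1.
Need (k + 3)·f(k+1) − (k + 5)·f(k) = 1.
Bound: deg f ≤ 2.
Match coefficients ⇒ f(k) = k*(k + 7)/24.
Then R = B(k−1)f/C = k*(k + 5)*(k + 7)/24, so s_k = R(k)·t_k = k*(k + 7)/(6*(k + 3)*(k + 4)).
Δs = 4/(k**3 + 12*k**2 + 47*k + 60), as required.
Telescope: S(n) = s_(n+1) − s_(1) = (n**2 + 9*n + 8)/(6*(n**2 + 9*n + 20)) − (1/15) = n*(n + 9)/(10*(n**2 + 9*n + 20)).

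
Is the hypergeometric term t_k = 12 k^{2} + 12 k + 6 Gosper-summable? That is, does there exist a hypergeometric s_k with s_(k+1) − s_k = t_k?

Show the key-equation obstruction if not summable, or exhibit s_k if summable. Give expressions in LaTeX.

Yes. s_k = 4 k^{3} + 2 k.

r(k) = (2*k**2 + 6*k + 5)/(2*k**2 + 2*k + 1) after simplifying.
So A=1 and B=1, with C=k**2 + k + 1/2.
f must satisfy (1)·f(k+1) − (1)·f(k) = k**2 + k + 1/2.
deg f ≤ 3 (via 0,0,2).
Solving with deg f ≤ 3: f(k) = k*(2*k**2 + 1)/6.
Certificate R = B(k−1)f/C = k*(2*k**2 + 1)/(3*(2*k**2 + 2*k + 1)) gives s_k = 4*k**3 + 2*k.
s_(k+1) − s_k = 12*k**2 + 12*k + 6 = t_k.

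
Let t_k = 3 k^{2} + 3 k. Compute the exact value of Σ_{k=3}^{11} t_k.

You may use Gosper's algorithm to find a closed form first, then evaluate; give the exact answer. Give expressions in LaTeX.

The ratio is (k + 2)/k.
Take A(k)=1, B(k)=1, C(k)=k**2 + k.
Need (1)·f(k+1) − (1)·f(k) = k**2 + k.
From deg A=0, deg B=0, deg C=2: d=3.
A polynomial solution: f(k) = k*(k - 1)*(k + 1)/3.
Then R = B(k−1)f/C = (k - 1)/3, so s_k = R(k)·t_k = k**3 - k.
Check: Δs_k = 3*k*(k + 1). ✓
Evaluate s at k=12 and k=3: 1716 and 24; difference 1692.

Σ = 1692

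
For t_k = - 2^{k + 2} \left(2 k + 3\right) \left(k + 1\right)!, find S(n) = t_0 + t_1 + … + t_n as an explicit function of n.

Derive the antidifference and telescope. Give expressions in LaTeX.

S(n) = - 8 \cdot 2^{n} \left(n + 2\right)! + 4

Step 1: r(k) = 2*(k + 2)*(2*k + 5)/(2*k + 3).
Take A(k)=2*k + 4, B(k)=1, C(k)=k + 3/2.
Need (2*k + 4)·f(k+1) − (1)·f(k) = k + 3/2.
Bound: deg f ≤ 0.
Coefficient equations give f(k) = 1/2.
Certificate R = B(k−1)f/C = 1/(2*k + 3) gives s_k = -2**(k + 2)*factorial(k + 1).
Check: Δs_k = -2**(k + 2)*(2*k + 3)*factorial(k + 1). ✓
s_(n+1) = -2**(n + 3)*factorial(n + 2) and s_(0) = -4, so S(n) = -8*2**n*factorial(n + 2) + 4.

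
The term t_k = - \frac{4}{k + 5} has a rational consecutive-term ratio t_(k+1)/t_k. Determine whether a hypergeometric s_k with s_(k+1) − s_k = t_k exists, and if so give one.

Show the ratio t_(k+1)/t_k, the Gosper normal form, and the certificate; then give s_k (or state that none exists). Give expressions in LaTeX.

Step 1: r(k) = (k + 5)/(k + 6).
So A=k + 5 and B=k + 6, with C=1.
Need (k + 5)·f(k+1) − (k + 5)·f(k) = 1.
deg f ≤ 0 (via 1,1,0).
Write f(k) = c0. Then LHS − RHS = -1, requiring -1 = 0: contradictory. No certificate.

none — t_k is not Gosper-summable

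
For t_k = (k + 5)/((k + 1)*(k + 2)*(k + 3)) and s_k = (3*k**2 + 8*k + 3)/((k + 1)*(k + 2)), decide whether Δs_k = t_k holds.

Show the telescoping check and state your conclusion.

Valid — Δs_k = t_k.

s_(k+1) = (8*k + 3*(k + 1)**2 + 11)/((k + 2)*(k + 3))
s_(k+1) − s_k = (k + 5)/(k**3 + 6*k**2 + 11*k + 6)
(s_(k+1) − s_k) − t_k = 0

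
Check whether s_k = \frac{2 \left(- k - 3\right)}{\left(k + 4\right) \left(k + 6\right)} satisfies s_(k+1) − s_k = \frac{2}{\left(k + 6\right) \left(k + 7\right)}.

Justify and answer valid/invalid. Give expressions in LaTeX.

Invalid: residual \frac{2 \left(- 2 k - 11\right)}{k^{4} + 22 k^{3} + 179 k^{2} + 638 k + 840} ≠ 0.

s_(k+1) = 2*(-k - 4)/((k + 5)*(k + 7))
s_(k+1) − s_k = 2*(k**2 + 7*k + 9)/(k**4 + 22*k**3 + 179*k**2 + 638*k + 840)
(s_(k+1) − s_k) − t_k = 2*(-2*k - 11)/(k**4 + 22*k**3 + 179*k**2 + 638*k + 840)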